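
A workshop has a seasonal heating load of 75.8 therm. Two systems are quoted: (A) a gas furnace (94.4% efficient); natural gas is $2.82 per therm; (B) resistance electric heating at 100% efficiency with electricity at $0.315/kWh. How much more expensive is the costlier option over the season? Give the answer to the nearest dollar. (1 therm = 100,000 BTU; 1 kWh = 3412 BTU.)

$473

Heat load = 75.8 therm × 100,000 = 7,580,000 BTU
Gas: input = 7,580,000 / 0.944 = 8,029,661 BTU = 80.3 therm → 80.3 × $2.82 = $226.44
Electric: 7,580,000 BTU / 3412 = 2,222 kWh → × $0.315 = $699.79
Difference = |$226.44 − $699.79| = $473.36 ≈ $473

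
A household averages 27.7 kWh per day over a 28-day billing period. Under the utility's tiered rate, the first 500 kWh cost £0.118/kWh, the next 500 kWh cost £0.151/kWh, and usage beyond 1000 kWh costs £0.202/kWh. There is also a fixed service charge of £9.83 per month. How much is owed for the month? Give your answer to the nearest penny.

Usage = 27.7 kWh/day × 28 days = 775.6 kWh
First 500 kWh × £0.118 = £59.00
Next 275.6 kWh × £0.151 = £41.62
Remaining tier: 0 kWh (not reached)
Energy charge = £100.62; + service £9.83 = £110.45

£110.45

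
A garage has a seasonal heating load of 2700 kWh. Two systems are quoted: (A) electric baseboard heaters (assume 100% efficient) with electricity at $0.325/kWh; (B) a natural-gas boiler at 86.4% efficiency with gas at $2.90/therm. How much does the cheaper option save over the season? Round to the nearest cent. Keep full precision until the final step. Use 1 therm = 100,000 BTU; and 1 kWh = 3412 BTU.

$568.29

Heat load = 2700 kWh × 3412 = 9,212,400 BTU
Gas: input = 9,212,400 / 0.864 = 10,662,500 BTU = 106.6 therm → 106.6 × $2.90 = $309.21
Electric: 9,212,400 BTU / 3412 = 2,700 kWh → × $0.325 = $877.50
Difference = |$309.21 − $877.50| = $568.29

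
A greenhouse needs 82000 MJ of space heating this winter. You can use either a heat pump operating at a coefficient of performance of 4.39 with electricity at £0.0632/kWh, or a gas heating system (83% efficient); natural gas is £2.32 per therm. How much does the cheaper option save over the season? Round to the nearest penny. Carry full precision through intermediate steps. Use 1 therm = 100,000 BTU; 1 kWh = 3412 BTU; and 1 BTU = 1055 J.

£1844.61

Heat load = 82000 MJ = 82,000,000,000 J / 1055 = 77,725,118 BTU
Gas: input = 77,725,118 / 0.830 = 93,644,721 BTU = 936.4 therm → 936.4 × £2.32 = £2,172.56
Heat pump: 77,725,118 BTU / 3412 = 22,780 kWh heat; / 4.39 = 5,189 kWh in → × £0.0632 = £327.95
Difference = |£2,172.56 − £327.95| = £1,844.61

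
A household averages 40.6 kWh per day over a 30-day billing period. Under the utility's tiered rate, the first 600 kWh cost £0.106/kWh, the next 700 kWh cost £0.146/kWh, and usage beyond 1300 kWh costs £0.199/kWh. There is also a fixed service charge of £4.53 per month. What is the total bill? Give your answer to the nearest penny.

£158.36

Usage = 40.6 kWh/day × 30 days = 1218 kWh
First 600 kWh × £0.106 = £63.60
Next 618 kWh × £0.146 = £90.23
Remaining tier: 0 kWh (not reached)
Energy charge = £153.83; + service £4.53 = £158.36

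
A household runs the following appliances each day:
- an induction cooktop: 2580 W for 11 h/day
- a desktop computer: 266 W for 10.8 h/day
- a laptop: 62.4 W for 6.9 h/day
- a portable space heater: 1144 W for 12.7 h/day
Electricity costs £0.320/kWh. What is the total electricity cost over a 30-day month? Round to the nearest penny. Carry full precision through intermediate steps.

£443.64

induction cooktop: 2580 W × 11 h × 30 d = 851,400 Wh = 851.4 kWh
desktop computer: 266 W × 10.8 h × 30 d = 86,184 Wh = 86.18 kWh
laptop: 62.4 W × 6.9 h × 30 d = 12,917 Wh = 12.92 kWh
portable space heater: 1144 W × 12.7 h × 30 d = 435,864 Wh = 435.9 kWh
Total energy = 851.4 + 86.18 + 12.92 + 435.9 = 1,386 kWh
Cost = 1,386 kWh × £0.320 = £443.64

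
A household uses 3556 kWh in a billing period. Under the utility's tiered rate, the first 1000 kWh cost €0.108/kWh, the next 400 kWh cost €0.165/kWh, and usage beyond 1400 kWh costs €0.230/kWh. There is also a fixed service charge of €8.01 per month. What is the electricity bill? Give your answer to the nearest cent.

First 1000 kWh × €0.108 = €108.00
Next 400 kWh × €0.165 = €66.00
Remaining 2156 kWh × €0.230 = €495.88
Energy charge = €669.88; + service €8.01 = €677.89

€677.89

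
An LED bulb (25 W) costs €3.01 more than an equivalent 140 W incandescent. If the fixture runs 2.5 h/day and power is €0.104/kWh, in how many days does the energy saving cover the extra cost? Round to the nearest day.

101 days

Power saved = 140 − 25 = 115 W
Daily energy saved = 115 W × 2.5 h = 287.5 Wh = 0.2875 kWh
Daily savings = 0.2875 × €0.104 = €0.0299
Payback = €3.01 / €0.0299 per day = 100.7 days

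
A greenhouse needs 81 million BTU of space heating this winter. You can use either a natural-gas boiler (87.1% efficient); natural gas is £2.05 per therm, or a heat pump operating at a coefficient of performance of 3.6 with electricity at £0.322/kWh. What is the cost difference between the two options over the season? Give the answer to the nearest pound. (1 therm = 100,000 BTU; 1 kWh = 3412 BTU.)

£217

Heat load = 81 × 10⁶ BTU = 81,000,000 BTU
Gas: input = 81,000,000 / 0.871 = 92,996,556 BTU = 930 therm → 930 × £2.05 = £1,906.43
Heat pump: 81,000,000 BTU / 3412 = 23,740 kWh heat; / 3.6 = 6,594 kWh in → × £0.322 = £2,123.39
Difference = |£1,906.43 − £2,123.39| = £216.96 ≈ £217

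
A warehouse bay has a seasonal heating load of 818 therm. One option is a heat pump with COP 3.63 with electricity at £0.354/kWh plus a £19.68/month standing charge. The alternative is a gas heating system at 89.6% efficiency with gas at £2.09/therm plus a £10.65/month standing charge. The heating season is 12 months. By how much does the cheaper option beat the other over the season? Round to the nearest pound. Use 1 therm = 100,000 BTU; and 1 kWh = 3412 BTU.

Heat load = 818 therm × 100,000 = 81,800,000 BTU
Gas: input = 81,800,000 / 0.896 = 91,294,643 BTU = 912.9 therm → 912.9 × £2.09 = £1,908.06; + 12 × £10.65 standing = £2,035.86
Heat pump: 81,800,000 BTU / 3412 = 23,970 kWh heat; / 3.63 = 6,604 kWh in → × £0.354 = £2,337.98; + 12 × £19.68 standing = £2,574.14
Difference = |£2,035.86 − £2,574.14| = £538.28 ≈ £538

£538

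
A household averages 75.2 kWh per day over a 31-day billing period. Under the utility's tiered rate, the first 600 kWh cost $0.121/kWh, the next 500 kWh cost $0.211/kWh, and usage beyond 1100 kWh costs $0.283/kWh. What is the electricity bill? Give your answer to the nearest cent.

$526.53

Usage = 75.2 kWh/day × 31 days = 2331.2 kWh
First 600 kWh × $0.121 = $72.60
Next 500 kWh × $0.211 = $105.50
Remaining 1231.2 kWh × $0.283 = $348.43
Total = $526.53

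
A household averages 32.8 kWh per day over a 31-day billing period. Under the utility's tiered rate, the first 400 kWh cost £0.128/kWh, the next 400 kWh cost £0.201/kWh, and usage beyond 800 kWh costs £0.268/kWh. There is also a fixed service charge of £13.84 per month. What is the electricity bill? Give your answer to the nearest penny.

Usage = 32.8 kWh/day × 31 days = 1016.8 kWh
First 400 kWh × £0.128 = £51.20
Next 400 kWh × £0.201 = £80.40
Remaining 216.8 kWh × £0.268 = £58.10
Energy charge = £189.70; + service £13.84 = £203.54

£203.54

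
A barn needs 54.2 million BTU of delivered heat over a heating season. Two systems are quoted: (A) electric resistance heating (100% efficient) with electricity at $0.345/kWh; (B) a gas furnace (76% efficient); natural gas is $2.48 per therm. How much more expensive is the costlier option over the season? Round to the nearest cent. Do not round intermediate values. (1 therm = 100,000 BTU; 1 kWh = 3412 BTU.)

$3711.73

Heat load = 54.2 × 10⁶ BTU = 54,200,000 BTU
Gas: input = 54,200,000 / 0.76 = 71,315,789 BTU = 713.2 therm → 713.2 × $2.48 = $1,768.63
Electric: 54,200,000 BTU / 3412 = 15,890 kWh → × $0.345 = $5,480.36
Difference = |$1,768.63 − $5,480.36| = $3,711.73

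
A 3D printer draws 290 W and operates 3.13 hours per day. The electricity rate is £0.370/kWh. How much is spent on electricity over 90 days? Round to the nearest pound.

Energy = 290 W × 3.13 h/day × 90 days = 81,693 Wh = 81.69 kWh
Cost = 81.69 kWh × £0.370/kWh = £30.23 ≈ £30

£30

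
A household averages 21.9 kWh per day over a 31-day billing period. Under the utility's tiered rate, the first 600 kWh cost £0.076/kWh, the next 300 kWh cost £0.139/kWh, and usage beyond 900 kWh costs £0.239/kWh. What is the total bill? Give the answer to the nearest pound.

£57

Usage = 21.9 kWh/day × 31 days = 678.9 kWh
First 600 kWh × £0.076 = £45.60
Next 78.9 kWh × £0.139 = £10.97
Remaining tier: 0 kWh (not reached)
Total = £56.57 ≈ £57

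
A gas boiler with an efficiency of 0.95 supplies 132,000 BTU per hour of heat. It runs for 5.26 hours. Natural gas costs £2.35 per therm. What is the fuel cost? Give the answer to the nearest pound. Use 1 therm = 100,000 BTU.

£17

Heat delivered = 132,000 BTU/h × 5.26 h = 694,320 BTU
Gas input = 694,320 / 0.95 = 730,863 BTU
= 730,863 / 100,000 = 7.309 therm
Cost = 7.309 × £2.35/therm = £17.18 ≈ £17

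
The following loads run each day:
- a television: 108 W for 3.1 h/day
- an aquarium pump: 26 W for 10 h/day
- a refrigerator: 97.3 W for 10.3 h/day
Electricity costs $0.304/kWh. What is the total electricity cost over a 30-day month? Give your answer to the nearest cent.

$14.56

television: 108 W × 3.1 h × 30 d = 10,044 Wh = 10.04 kWh
aquarium pump: 26 W × 10 h × 30 d = 7,800 Wh = 7.8 kWh
refrigerator: 97.3 W × 10.3 h × 30 d = 30,066 Wh = 30.07 kWh
Total energy = 10.04 + 7.8 + 30.07 = 47.91 kWh
Cost = 47.91 kWh × $0.304 = $14.56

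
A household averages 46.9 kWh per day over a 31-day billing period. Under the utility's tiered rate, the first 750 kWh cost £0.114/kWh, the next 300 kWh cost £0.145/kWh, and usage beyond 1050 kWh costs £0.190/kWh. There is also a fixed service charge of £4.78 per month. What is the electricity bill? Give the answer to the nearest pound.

£211

Usage = 46.9 kWh/day × 31 days = 1453.9 kWh
First 750 kWh × £0.114 = £85.50
Next 300 kWh × £0.145 = £43.50
Remaining 403.9 kWh × £0.190 = £76.74
Energy charge = £205.74; + service £4.78 = £210.52 ≈ £211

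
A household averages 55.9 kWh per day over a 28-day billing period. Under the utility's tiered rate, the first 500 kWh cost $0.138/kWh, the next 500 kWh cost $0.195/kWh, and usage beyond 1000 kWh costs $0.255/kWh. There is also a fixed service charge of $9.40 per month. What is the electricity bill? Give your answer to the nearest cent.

Usage = 55.9 kWh/day × 28 days = 1565.2 kWh
First 500 kWh × $0.138 = $69.00
Next 500 kWh × $0.195 = $97.50
Remaining 565.2 kWh × $0.255 = $144.13
Energy charge = $310.63; + service $9.40 = $320.03

$320.03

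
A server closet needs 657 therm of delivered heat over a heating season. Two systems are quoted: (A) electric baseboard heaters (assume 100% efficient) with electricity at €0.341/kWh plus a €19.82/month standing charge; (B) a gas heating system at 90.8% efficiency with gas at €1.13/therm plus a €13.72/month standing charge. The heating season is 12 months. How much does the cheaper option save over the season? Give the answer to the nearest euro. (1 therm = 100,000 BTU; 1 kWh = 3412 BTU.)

Heat load = 657 therm × 100,000 = 65,700,000 BTU
Gas: input = 65,700,000 / 0.908 = 72,356,828 BTU = 723.6 therm → 723.6 × €1.13 = €817.63; + 12 × €13.72 standing = €982.27
Electric: 65,700,000 BTU / 3412 = 19,260 kWh → × €0.341 = €6,566.15; + 12 × €19.82 standing = €6,803.99
Difference = |€982.27 − €6,803.99| = €5,821.72 ≈ €5822

€5822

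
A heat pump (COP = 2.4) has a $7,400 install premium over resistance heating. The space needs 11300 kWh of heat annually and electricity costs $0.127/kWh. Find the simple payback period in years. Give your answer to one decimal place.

Resistance: 11300 kWh × $0.127 = $1,435.10/yr
Heat pump: 11300 / 2.4 = 4708 kWh in → × $0.127 = $597.96/yr
Annual savings = $837.14
Payback = $7,400 / $837.14 = 8.84 years

8.8 years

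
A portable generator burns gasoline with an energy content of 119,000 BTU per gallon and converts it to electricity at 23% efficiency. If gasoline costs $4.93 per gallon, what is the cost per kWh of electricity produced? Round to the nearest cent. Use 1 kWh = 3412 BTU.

$0.61

Electrical output per gallon = 119,000 BTU × 0.23 / 3412 BTU/kWh = 8.022 kWh
Cost per kWh = $4.93 / 8.022 kWh = $0.615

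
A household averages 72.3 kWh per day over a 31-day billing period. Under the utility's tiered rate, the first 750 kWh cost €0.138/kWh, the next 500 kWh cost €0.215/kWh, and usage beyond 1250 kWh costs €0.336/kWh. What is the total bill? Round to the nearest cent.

€544.08

Usage = 72.3 kWh/day × 31 days = 2241.3 kWh
First 750 kWh × €0.138 = €103.50
Next 500 kWh × €0.215 = €107.50
Remaining 991.3 kWh × €0.336 = €333.08
Total = €544.08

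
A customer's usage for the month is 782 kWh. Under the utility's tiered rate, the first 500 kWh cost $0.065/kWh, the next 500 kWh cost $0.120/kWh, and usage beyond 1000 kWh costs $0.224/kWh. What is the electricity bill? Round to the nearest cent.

First 500 kWh × $0.065 = $32.50
Next 282 kWh × $0.120 = $33.84
Remaining tier: 0 kWh (not reached)
Total = $66.34

$66.34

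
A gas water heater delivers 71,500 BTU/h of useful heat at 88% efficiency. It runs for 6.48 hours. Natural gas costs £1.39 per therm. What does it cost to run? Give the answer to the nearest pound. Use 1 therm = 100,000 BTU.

£7

Heat delivered = 71,500 BTU/h × 6.48 h = 463,320 BTU
Gas input = 463,320 / 0.88 = 526,500 BTU
= 526,500 / 100,000 = 5.265 therm
Cost = 5.265 × £1.39/therm = £7.32 ≈ £7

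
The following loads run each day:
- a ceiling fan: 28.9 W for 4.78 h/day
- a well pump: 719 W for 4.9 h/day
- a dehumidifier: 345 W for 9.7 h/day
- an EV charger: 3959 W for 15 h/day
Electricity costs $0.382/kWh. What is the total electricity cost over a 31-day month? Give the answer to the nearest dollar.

ceiling fan: 28.9 W × 4.78 h × 31 d = 4,282 Wh = 4.282 kWh
well pump: 719 W × 4.9 h × 31 d = 109,216 Wh = 109.2 kWh
dehumidifier: 345 W × 9.7 h × 31 d = 103,741 Wh = 103.7 kWh
EV charger: 3959 W × 15 h × 31 d = 1,840,935 Wh = 1,841 kWh
Total energy = 4.282 + 109.2 + 103.7 + 1,841 = 2,058 kWh
Cost = 2,058 kWh × $0.382 = $786.22 ≈ $786

$786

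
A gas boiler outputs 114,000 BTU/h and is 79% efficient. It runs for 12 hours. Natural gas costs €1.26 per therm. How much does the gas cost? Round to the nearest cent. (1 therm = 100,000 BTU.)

Heat delivered = 114,000 BTU/h × 12 h = 1,368,000 BTU
Gas input = 1,368,000 / 0.79 = 1,731,646 BTU
= 1,731,646 / 100,000 = 17.32 therm
Cost = 17.32 × €1.26/therm = €21.82

€21.82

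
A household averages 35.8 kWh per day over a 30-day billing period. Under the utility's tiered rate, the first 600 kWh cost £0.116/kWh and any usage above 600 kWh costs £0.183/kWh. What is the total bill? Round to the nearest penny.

£156.34

Usage = 35.8 kWh/day × 30 days = 1074 kWh
First 600 kWh × £0.116 = £69.60
Remaining 474 kWh × £0.183 = £86.74
Total = £156.34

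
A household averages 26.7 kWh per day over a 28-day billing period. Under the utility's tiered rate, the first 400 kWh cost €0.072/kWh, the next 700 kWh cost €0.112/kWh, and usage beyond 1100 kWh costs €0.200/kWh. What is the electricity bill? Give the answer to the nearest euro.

Usage = 26.7 kWh/day × 28 days = 747.6 kWh
First 400 kWh × €0.072 = €28.80
Next 347.6 kWh × €0.112 = €38.93
Remaining tier: 0 kWh (not reached)
Total = €67.73 ≈ €68

€68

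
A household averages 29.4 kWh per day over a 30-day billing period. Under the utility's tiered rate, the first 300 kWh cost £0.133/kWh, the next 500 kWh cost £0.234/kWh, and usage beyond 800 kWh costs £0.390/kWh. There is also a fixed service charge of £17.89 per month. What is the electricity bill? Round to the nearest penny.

Usage = 29.4 kWh/day × 30 days = 882 kWh
First 300 kWh × £0.133 = £39.90
Next 500 kWh × £0.234 = £117.00
Remaining 82 kWh × £0.390 = £31.98
Energy charge = £188.88; + service £17.89 = £206.77

£206.77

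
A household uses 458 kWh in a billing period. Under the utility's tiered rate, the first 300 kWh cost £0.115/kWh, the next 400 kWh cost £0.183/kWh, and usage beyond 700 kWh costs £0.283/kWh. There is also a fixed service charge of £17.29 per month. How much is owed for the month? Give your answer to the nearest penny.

First 300 kWh × £0.115 = £34.50
Next 158 kWh × £0.183 = £28.91
Remaining tier: 0 kWh (not reached)
Energy charge = £63.41; + service £17.29 = £80.70

£80.70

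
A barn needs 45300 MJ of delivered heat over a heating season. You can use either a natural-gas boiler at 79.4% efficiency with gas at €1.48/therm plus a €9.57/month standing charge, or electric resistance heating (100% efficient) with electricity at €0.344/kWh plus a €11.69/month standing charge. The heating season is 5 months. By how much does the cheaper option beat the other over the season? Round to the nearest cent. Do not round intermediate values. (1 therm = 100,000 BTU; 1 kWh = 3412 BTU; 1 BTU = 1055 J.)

Heat load = 45300 MJ = 45,300,000,000 J / 1055 = 42,938,389 BTU
Gas: input = 42,938,389 / 0.794 = 54,078,575 BTU = 540.8 therm → 540.8 × €1.48 = €800.36; + 5 × €9.57 standing = €848.21
Electric: 42,938,389 BTU / 3412 = 12,580 kWh → × €0.344 = €4,329.08; + 5 × €11.69 standing = €4,387.53
Difference = |€848.21 − €4,387.53| = €3,539.31

€3539.31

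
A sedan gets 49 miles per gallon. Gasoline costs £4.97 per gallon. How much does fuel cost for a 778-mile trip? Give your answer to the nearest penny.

Fuel = 778 mi / 49 mpg = 15.88 gal
Cost = 15.88 gal × £4.97/gal = £78.91

£78.91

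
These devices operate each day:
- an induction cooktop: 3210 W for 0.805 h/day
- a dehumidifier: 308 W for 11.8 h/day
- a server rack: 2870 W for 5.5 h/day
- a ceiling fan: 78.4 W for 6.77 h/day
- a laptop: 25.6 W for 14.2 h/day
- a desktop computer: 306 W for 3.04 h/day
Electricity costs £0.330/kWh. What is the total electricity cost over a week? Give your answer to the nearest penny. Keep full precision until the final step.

£55.04

induction cooktop: 3210 W × 0.805 h × 7 d = 18,088 Wh = 18.09 kWh
dehumidifier: 308 W × 11.8 h × 7 d = 25,441 Wh = 25.44 kWh
server rack: 2870 W × 5.5 h × 7 d = 110,495 Wh = 110.5 kWh
ceiling fan: 78.4 W × 6.77 h × 7 d = 3,715 Wh = 3.715 kWh
laptop: 25.6 W × 14.2 h × 7 d = 2,545 Wh = 2.545 kWh
desktop computer: 306 W × 3.04 h × 7 d = 6,512 Wh = 6.512 kWh
Total energy = 18.09 + 25.44 + 110.5 + 3.715 + 2.545 + 6.512 = 166.8 kWh
Cost = 166.8 kWh × £0.330 = £55.04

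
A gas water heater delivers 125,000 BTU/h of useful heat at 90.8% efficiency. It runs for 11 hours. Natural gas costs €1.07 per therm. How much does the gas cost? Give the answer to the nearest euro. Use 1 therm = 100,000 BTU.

Heat delivered = 125,000 BTU/h × 11 h = 1,375,000 BTU
Gas input = 1,375,000 / 0.908 = 1,514,317 BTU
= 1,514,317 / 100,000 = 15.14 therm
Cost = 15.14 × €1.07/therm = €16.20 ≈ €16

€16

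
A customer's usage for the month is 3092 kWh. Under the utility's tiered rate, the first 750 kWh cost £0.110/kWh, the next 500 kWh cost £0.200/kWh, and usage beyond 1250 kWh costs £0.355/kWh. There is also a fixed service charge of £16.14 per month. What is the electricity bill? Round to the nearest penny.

£852.55

First 750 kWh × £0.110 = £82.50
Next 500 kWh × £0.200 = £100.00
Remaining 1842 kWh × £0.355 = £653.91
Energy charge = £836.41; + service £16.14 = £852.55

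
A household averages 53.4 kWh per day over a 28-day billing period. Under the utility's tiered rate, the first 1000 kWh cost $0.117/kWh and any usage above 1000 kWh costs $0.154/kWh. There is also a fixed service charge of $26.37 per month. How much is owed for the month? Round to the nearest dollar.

$220

Usage = 53.4 kWh/day × 28 days = 1495.2 kWh
First 1000 kWh × $0.117 = $117.00
Remaining 495.2 kWh × $0.154 = $76.26
Energy charge = $193.26; + service $26.37 = $219.63 ≈ $220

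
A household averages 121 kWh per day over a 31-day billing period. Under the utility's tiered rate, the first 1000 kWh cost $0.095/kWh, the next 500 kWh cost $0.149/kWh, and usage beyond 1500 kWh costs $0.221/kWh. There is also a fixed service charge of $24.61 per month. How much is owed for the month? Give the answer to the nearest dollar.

$692

Usage = 121 kWh/day × 31 days = 3751 kWh
First 1000 kWh × $0.095 = $95.00
Next 500 kWh × $0.149 = $74.50
Remaining 2251 kWh × $0.221 = $497.47
Energy charge = $666.97; + service $24.61 = $691.58 ≈ $692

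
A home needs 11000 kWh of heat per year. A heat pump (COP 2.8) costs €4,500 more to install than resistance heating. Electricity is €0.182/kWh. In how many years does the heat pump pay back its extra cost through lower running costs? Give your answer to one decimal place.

Resistance: 11000 kWh × €0.182 = €2,002.00/yr
Heat pump: 11000 / 2.8 = 3929 kWh in → × €0.182 = €715.00/yr
Annual savings = €1,287.00
Payback = €4,500 / €1,287.00 = 3.5 years

3.5 years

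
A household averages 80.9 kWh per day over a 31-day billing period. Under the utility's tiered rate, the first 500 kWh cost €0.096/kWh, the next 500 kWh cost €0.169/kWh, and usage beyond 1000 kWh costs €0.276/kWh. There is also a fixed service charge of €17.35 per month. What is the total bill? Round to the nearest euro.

Usage = 80.9 kWh/day × 31 days = 2507.9 kWh
First 500 kWh × €0.096 = €48.00
Next 500 kWh × €0.169 = €84.50
Remaining 1507.9 kWh × €0.276 = €416.18
Energy charge = €548.68; + service €17.35 = €566.03 ≈ €566

€566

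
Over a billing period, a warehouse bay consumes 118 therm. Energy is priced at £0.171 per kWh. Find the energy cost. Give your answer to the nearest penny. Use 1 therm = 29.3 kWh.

£591.22

118 therm × (29.3 kWh/therm) = 3,457 kWh
Cost = 3,457 kWh × £0.171/kWh = £591.22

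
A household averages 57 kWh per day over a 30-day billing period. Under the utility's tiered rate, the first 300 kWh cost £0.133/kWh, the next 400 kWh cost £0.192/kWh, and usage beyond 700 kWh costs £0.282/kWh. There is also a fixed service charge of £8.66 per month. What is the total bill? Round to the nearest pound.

Usage = 57 kWh/day × 30 days = 1710 kWh
First 300 kWh × £0.133 = £39.90
Next 400 kWh × £0.192 = £76.80
Remaining 1010 kWh × £0.282 = £284.82
Energy charge = £401.52; + service £8.66 = £410.18 ≈ £410

£410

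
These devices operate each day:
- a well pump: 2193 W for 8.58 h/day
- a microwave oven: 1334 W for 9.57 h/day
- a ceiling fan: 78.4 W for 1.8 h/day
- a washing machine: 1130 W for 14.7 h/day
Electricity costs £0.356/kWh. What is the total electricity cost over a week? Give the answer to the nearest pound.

well pump: 2193 W × 8.58 h × 7 d = 131,712 Wh = 131.7 kWh
microwave oven: 1334 W × 9.57 h × 7 d = 89,365 Wh = 89.36 kWh
ceiling fan: 78.4 W × 1.8 h × 7 d = 988 Wh = 0.9878 kWh
washing machine: 1130 W × 14.7 h × 7 d = 116,277 Wh = 116.3 kWh
Total energy = 131.7 + 89.36 + 0.9878 + 116.3 = 338.3 kWh
Cost = 338.3 kWh × £0.356 = £120.45 ≈ £120

£120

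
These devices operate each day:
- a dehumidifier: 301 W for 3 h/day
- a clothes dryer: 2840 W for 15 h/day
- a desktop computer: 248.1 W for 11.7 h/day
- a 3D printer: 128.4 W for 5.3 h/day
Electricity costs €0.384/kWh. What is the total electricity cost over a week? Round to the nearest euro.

€127

dehumidifier: 301 W × 3 h × 7 d = 6,321 Wh = 6.321 kWh
clothes dryer: 2840 W × 15 h × 7 d = 298,200 Wh = 298.2 kWh
desktop computer: 248.1 W × 11.7 h × 7 d = 20,319 Wh = 20.32 kWh
3D printer: 128.4 W × 5.3 h × 7 d = 4,764 Wh = 4.764 kWh
Total energy = 6.321 + 298.2 + 20.32 + 4.764 = 329.6 kWh
Cost = 329.6 kWh × €0.384 = €126.57 ≈ €127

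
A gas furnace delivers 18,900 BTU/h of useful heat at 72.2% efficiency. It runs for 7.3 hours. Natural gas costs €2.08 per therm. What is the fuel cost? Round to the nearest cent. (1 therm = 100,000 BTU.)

Heat delivered = 18,900 BTU/h × 7.3 h = 137,970 BTU
Gas input = 137,970 / 0.722 = 191,094 BTU
= 191,094 / 100,000 = 1.911 therm
Cost = 1.911 × €2.08/therm = €3.97

€3.97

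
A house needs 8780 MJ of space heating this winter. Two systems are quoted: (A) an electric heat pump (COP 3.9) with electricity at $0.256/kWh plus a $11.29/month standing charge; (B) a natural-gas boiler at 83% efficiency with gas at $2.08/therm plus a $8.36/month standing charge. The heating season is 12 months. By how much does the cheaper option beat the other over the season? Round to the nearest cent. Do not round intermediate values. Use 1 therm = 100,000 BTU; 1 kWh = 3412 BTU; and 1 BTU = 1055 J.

$13.29

Heat load = 8780 MJ = 8,780,000,000 J / 1055 = 8,322,275 BTU
Gas: input = 8,322,275 / 0.83 = 10,026,837 BTU = 100.3 therm → 100.3 × $2.08 = $208.56; + 12 × $8.36 standing = $308.88
Heat pump: 8,322,275 BTU / 3412 = 2,439 kWh heat; / 3.9 = 625.4 kWh in → × $0.256 = $160.11; + 12 × $11.29 standing = $295.59
Difference = |$308.88 − $295.59| = $13.29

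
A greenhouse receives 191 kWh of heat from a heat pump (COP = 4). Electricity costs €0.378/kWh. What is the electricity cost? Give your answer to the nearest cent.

Electrical input = 191 kWh / 4 = 47.75 kWh
Cost = 47.75 × €0.378/kWh = €18.05

€18.05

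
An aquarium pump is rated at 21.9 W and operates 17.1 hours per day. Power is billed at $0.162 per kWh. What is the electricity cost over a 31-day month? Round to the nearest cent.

$1.88

Energy = 21.9 W × 17.1 h/day × 31 days = 11,609 Wh = 11.61 kWh
Cost = 11.61 kWh × $0.162/kWh = $1.88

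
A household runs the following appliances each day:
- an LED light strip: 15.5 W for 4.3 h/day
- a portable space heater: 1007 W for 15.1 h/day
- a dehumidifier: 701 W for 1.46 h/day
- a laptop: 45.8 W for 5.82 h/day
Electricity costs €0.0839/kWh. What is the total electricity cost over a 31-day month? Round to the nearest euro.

LED light strip: 15.5 W × 4.3 h × 31 d = 2,066 Wh = 2.066 kWh
portable space heater: 1007 W × 15.1 h × 31 d = 471,377 Wh = 471.4 kWh
dehumidifier: 701 W × 1.46 h × 31 d = 31,727 Wh = 31.73 kWh
laptop: 45.8 W × 5.82 h × 31 d = 8,263 Wh = 8.263 kWh
Total energy = 2.066 + 471.4 + 31.73 + 8.263 = 513.4 kWh
Cost = 513.4 kWh × €0.0839 = €43.08 ≈ €43

€43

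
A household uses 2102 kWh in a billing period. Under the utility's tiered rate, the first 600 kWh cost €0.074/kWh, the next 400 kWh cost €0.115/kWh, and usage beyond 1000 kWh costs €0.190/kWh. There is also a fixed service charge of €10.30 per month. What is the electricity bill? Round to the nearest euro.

First 600 kWh × €0.074 = €44.40
Next 400 kWh × €0.115 = €46.00
Remaining 1102 kWh × €0.190 = €209.38
Energy charge = €299.78; + service €10.30 = €310.08 ≈ €310

€310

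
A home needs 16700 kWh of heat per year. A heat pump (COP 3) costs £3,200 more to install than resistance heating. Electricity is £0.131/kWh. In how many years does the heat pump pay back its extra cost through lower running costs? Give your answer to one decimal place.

Resistance: 16700 kWh × £0.131 = £2,187.70/yr
Heat pump: 16700 / 3 = 5567 kWh in → × £0.131 = £729.23/yr
Annual savings = £1,458.47
Payback = £3,200 / £1,458.47 = 2.19 years

2.2 years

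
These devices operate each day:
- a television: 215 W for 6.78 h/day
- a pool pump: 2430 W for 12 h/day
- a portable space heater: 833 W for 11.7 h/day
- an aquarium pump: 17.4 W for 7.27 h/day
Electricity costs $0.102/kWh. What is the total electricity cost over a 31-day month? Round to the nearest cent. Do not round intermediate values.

television: 215 W × 6.78 h × 31 d = 45,189 Wh = 45.19 kWh
pool pump: 2430 W × 12 h × 31 d = 903,960 Wh = 904 kWh
portable space heater: 833 W × 11.7 h × 31 d = 302,129 Wh = 302.1 kWh
aquarium pump: 17.4 W × 7.27 h × 31 d = 3,921 Wh = 3.921 kWh
Total energy = 45.19 + 904 + 302.1 + 3.921 = 1,255 kWh
Cost = 1,255 kWh × $0.102 = $128.03

$128.03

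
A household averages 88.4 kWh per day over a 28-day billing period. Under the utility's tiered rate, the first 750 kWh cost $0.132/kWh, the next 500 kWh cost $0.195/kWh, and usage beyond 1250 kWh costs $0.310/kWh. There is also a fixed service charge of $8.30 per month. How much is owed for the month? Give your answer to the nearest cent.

$584.61

Usage = 88.4 kWh/day × 28 days = 2475.2 kWh
First 750 kWh × $0.132 = $99.00
Next 500 kWh × $0.195 = $97.50
Remaining 1225.2 kWh × $0.310 = $379.81
Energy charge = $576.31; + service $8.30 = $584.61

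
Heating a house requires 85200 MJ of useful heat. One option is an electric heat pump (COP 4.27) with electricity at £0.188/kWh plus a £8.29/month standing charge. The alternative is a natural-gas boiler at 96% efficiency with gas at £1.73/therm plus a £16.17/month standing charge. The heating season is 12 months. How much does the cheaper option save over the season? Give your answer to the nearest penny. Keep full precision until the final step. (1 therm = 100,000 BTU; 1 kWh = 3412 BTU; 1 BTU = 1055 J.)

£507.79

Heat load = 85200 MJ = 85,200,000,000 J / 1055 = 80,758,294 BTU
Gas: input = 80,758,294 / 0.96 = 84,123,223 BTU = 841.2 therm → 841.2 × £1.73 = £1,455.33; + 12 × £16.17 standing = £1,649.37
Heat pump: 80,758,294 BTU / 3412 = 23,670 kWh heat; / 4.27 = 5,543 kWh in → × £0.188 = £1,042.10; + 12 × £8.29 standing = £1,141.58
Difference = |£1,649.37 − £1,141.58| = £507.79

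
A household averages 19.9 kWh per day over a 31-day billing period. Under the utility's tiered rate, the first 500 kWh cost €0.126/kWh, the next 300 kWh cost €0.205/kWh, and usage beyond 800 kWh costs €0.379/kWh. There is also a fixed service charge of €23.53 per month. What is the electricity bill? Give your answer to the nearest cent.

Usage = 19.9 kWh/day × 31 days = 616.9 kWh
First 500 kWh × €0.126 = €63.00
Next 116.9 kWh × €0.205 = €23.96
Remaining tier: 0 kWh (not reached)
Energy charge = €86.96; + service €23.53 = €110.49

€110.49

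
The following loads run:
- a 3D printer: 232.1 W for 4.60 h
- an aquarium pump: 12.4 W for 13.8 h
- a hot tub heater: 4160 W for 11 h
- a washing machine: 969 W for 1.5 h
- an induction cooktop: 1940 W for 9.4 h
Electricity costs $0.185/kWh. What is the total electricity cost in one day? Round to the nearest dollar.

3D printer: 232.1 W × 4.60 h = 1,068 Wh = 1.068 kWh
aquarium pump: 12.4 W × 13.8 h = 171 Wh = 0.1711 kWh
hot tub heater: 4160 W × 11 h = 45,760 Wh = 45.76 kWh
washing machine: 969 W × 1.5 h = 1,454 Wh = 1.454 kWh
induction cooktop: 1940 W × 9.4 h = 18,236 Wh = 18.24 kWh
Total energy = 1.068 + 0.1711 + 45.76 + 1.454 + 18.24 = 66.69 kWh
Cost = 66.69 kWh × $0.185 = $12.34 ≈ $12

$12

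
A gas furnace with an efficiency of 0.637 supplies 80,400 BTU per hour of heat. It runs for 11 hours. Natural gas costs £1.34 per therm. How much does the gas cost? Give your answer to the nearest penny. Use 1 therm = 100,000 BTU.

£18.60

Heat delivered = 80,400 BTU/h × 11 h = 884,400 BTU
Gas input = 884,400 / 0.637 = 1,388,383 BTU
= 1,388,383 / 100,000 = 13.88 therm
Cost = 13.88 × £1.34/therm = £18.60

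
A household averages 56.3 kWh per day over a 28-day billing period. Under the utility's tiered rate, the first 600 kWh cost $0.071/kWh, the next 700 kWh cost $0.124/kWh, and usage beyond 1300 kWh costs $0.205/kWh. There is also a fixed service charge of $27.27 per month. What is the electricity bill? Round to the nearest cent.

$213.33

Usage = 56.3 kWh/day × 28 days = 1576.4 kWh
First 600 kWh × $0.071 = $42.60
Next 700 kWh × $0.124 = $86.80
Remaining 276.4 kWh × $0.205 = $56.66
Energy charge = $186.06; + service $27.27 = $213.33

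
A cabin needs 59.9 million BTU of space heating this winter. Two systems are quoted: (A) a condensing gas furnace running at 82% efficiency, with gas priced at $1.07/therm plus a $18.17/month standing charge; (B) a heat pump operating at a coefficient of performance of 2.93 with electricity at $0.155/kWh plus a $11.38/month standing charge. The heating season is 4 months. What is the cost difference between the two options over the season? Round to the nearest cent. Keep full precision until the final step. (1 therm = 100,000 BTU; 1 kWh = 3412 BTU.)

$119.93

Heat load = 59.9 × 10⁶ BTU = 59,900,000 BTU
Gas: input = 59,900,000 / 0.82 = 73,048,780 BTU = 730.5 therm → 730.5 × $1.07 = $781.62; + 4 × $18.17 standing = $854.30
Heat pump: 59,900,000 BTU / 3412 = 17,560 kWh heat; / 2.93 = 5,992 kWh in → × $0.155 = $928.71; + 4 × $11.38 standing = $974.23
Difference = |$854.30 − $974.23| = $119.93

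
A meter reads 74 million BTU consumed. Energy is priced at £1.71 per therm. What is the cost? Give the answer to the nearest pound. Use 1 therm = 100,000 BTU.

£1265

74 million BTU × (10 therm/million BTU) = 740 therm
Cost = 740 therm × £1.71/therm = £1,265.40 ≈ £1265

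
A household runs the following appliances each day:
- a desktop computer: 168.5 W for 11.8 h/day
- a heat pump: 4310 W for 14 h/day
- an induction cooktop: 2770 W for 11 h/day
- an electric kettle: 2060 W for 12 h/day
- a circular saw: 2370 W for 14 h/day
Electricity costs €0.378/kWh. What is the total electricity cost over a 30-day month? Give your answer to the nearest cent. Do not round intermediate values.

€1708.92

desktop computer: 168.5 W × 11.8 h × 30 d = 59,649 Wh = 59.65 kWh
heat pump: 4310 W × 14 h × 30 d = 1,810,200 Wh = 1,810 kWh
induction cooktop: 2770 W × 11 h × 30 d = 914,100 Wh = 914.1 kWh
electric kettle: 2060 W × 12 h × 30 d = 741,600 Wh = 741.6 kWh
circular saw: 2370 W × 14 h × 30 d = 995,400 Wh = 995.4 kWh
Total energy = 59.65 + 1,810 + 914.1 + 741.6 + 995.4 = 4,521 kWh
Cost = 4,521 kWh × €0.378 = €1,708.92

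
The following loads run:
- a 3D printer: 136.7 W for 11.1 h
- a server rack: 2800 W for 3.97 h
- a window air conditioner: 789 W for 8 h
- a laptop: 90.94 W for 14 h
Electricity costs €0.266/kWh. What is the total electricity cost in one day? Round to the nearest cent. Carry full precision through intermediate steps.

3D printer: 136.7 W × 11.1 h = 1,517 Wh = 1.517 kWh
server rack: 2800 W × 3.97 h = 11,116 Wh = 11.12 kWh
window air conditioner: 789 W × 8 h = 6,312 Wh = 6.312 kWh
laptop: 90.94 W × 14 h = 1,273 Wh = 1.273 kWh
Total energy = 1.517 + 11.12 + 6.312 + 1.273 = 20.22 kWh
Cost = 20.22 kWh × €0.266 = €5.38

€5.38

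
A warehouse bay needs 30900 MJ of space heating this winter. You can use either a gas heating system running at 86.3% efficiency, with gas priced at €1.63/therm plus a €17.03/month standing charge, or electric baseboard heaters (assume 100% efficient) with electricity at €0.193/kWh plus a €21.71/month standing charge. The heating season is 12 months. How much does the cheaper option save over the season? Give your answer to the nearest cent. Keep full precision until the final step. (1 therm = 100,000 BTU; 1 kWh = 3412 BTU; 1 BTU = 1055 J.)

Heat load = 30900 MJ = 30,900,000,000 J / 1055 = 29,289,100 BTU
Gas: input = 29,289,100 / 0.863 = 33,938,702 BTU = 339.4 therm → 339.4 × €1.63 = €553.20; + 12 × €17.03 standing = €757.56
Electric: 29,289,100 BTU / 3412 = 8,584 kWh → × €0.193 = €1,656.74; + 12 × €21.71 standing = €1,917.26
Difference = |€757.56 − €1,917.26| = €1,159.70

€1159.70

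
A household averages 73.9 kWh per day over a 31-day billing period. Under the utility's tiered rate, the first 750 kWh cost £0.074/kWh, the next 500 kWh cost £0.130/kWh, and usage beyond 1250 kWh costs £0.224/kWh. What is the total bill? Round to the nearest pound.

£354

Usage = 73.9 kWh/day × 31 days = 2290.9 kWh
First 750 kWh × £0.074 = £55.50
Next 500 kWh × £0.130 = £65.00
Remaining 1040.9 kWh × £0.224 = £233.16
Total = £353.66 ≈ £354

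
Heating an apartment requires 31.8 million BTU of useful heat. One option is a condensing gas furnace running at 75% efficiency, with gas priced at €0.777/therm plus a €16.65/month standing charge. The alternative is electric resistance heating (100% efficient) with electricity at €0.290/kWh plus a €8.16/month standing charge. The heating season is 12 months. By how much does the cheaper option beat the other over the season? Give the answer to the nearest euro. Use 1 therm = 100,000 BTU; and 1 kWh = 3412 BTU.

€2271

Heat load = 31.8 × 10⁶ BTU = 31,800,000 BTU
Gas: input = 31,800,000 / 0.75 = 42,400,000 BTU = 424 therm → 424 × €0.777 = €329.45; + 12 × €16.65 standing = €529.25
Electric: 31,800,000 BTU / 3412 = 9,320 kWh → × €0.290 = €2,702.81; + 12 × €8.16 standing = €2,800.73
Difference = |€529.25 − €2,800.73| = €2,271.49 ≈ €2271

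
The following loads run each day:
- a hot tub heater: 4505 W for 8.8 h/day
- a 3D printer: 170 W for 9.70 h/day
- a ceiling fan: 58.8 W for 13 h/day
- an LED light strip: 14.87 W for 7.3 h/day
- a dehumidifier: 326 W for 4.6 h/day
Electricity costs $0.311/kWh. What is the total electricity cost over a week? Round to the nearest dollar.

hot tub heater: 4505 W × 8.8 h × 7 d = 277,508 Wh = 277.5 kWh
3D printer: 170 W × 9.70 h × 7 d = 11,543 Wh = 11.54 kWh
ceiling fan: 58.8 W × 13 h × 7 d = 5,351 Wh = 5.351 kWh
LED light strip: 14.87 W × 7.3 h × 7 d = 760 Wh = 0.7599 kWh
dehumidifier: 326 W × 4.6 h × 7 d = 10,497 Wh = 10.5 kWh
Total energy = 277.5 + 11.54 + 5.351 + 0.7599 + 10.5 = 305.7 kWh
Cost = 305.7 kWh × $0.311 = $95.06 ≈ $95

$95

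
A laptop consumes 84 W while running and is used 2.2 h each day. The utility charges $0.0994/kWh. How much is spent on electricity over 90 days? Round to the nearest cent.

Energy = 84 W × 2.2 h/day × 90 days = 16,632 Wh = 16.63 kWh
Cost = 16.63 kWh × $0.0994/kWh = $1.65

$1.65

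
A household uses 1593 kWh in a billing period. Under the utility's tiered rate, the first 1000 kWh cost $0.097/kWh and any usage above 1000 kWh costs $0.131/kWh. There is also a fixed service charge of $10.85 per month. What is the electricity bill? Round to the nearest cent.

First 1000 kWh × $0.097 = $97.00
Remaining 593 kWh × $0.131 = $77.68
Energy charge = $174.68; + service $10.85 = $185.53

$185.53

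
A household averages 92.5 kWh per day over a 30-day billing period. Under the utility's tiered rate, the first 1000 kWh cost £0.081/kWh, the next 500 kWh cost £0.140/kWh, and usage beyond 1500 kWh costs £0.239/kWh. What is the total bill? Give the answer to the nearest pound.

Usage = 92.5 kWh/day × 30 days = 2775 kWh
First 1000 kWh × £0.081 = £81.00
Next 500 kWh × £0.140 = £70.00
Remaining 1275 kWh × £0.239 = £304.72
Total = £455.72 ≈ £456

£456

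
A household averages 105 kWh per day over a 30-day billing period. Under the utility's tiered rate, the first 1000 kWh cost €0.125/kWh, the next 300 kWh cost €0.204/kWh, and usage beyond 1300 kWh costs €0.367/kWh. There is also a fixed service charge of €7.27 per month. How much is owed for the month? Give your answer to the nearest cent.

Usage = 105 kWh/day × 30 days = 3150 kWh
First 1000 kWh × €0.125 = €125.00
Next 300 kWh × €0.204 = €61.20
Remaining 1850 kWh × €0.367 = €678.95
Energy charge = €865.15; + service €7.27 = €872.42

€872.42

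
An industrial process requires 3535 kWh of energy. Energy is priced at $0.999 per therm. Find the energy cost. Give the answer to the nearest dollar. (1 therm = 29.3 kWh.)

$121

3535 kWh × (0.03413 therm/kWh) = 120.6 therm
Cost = 120.6 therm × $0.999/therm = $120.53 ≈ $121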